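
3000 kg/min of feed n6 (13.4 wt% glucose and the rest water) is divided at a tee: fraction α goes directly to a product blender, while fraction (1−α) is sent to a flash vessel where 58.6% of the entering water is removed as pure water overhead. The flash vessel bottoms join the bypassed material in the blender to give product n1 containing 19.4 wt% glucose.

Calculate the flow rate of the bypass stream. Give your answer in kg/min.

1172 kg/min

All 3000×0.134 = 402 kg/min of glucose reaches n1, so n1 = 402/0.194 = 2072.2 kg/min and vapour = 927.84 kg/min.
The evaporator receives (1−α)·3000 of feed at 0.866 water and removes 0.586 of that water:
0.586×0.866×(1−α)×3000 = 927.84
(1−α) = 927.84/1522.4 = 0.6094;  α = 0.3906.
Bypass flow = 0.3906×3000 = 1171.7 kg/min.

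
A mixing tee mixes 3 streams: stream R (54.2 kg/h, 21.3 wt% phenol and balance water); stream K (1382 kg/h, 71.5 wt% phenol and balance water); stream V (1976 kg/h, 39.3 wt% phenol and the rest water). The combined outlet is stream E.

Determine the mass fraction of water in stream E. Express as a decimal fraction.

Total flow out = 54.2 + 1382 + 1976 = 3412.2 kg/h.
water in = 54.2×0.787 + 1382×0.285 + 1976×0.607 = 1636 kg/h.
water mass fraction in E = 1636/3412.2 = 0.479.

0.479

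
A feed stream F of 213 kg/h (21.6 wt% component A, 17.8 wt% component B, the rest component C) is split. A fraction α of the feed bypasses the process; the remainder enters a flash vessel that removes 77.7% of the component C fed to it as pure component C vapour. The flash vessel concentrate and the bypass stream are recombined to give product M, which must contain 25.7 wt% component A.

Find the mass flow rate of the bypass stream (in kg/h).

140.8 kg/h

All 213×0.216 = 46.008 kg/h of component A reaches M, so M = 46.008/0.257 = 179.02 kg/h and vapour = 33.981 kg/h.
The evaporator receives (1−α)·213 of feed at 0.606 component C and removes 0.777 of that component C:
0.777×0.606×(1−α)×213 = 33.981
(1−α) = 33.981/100.29 = 0.3388;  α = 0.6612.
Bypass flow = 0.6612×213 = 140.83 kg/h.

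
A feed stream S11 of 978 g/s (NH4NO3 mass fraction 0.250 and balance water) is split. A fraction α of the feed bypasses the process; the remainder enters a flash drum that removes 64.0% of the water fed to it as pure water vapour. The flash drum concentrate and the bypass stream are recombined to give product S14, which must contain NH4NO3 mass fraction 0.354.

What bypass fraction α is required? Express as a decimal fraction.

All 978×0.250 = 244.5 g/s of NH4NO3 reaches S14, so S14 = 244.5/0.354 = 690.68 g/s and vapour = 287.32 g/s.
The evaporator receives (1−α)·978 of feed at 0.750 water and removes 0.640 of that water:
0.640×0.750×(1−α)×978 = 287.32
(1−α) = 287.32/469.44 = 0.6121;  α = 0.3879.

0.388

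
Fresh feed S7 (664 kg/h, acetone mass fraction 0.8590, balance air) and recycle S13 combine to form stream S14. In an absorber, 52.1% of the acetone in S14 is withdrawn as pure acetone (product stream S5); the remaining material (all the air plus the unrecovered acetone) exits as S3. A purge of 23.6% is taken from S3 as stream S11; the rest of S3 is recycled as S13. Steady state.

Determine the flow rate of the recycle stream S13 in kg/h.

632.3 kg/h

air enters only via S7 and leaves only via the purge: 664×0.141 = 0.236×(air in S3), and the absorber passes all air, so air in S14 = air in S3 = 396.71 kg/h.
acetone in S14: m_A = 664×0.859 + (1−0.236)·(1−0.521)·m_A, so m_A = 570.38/0.6340 = 899.58 kg/h.
S3 = (1−0.521)×899.58 + 396.71 = 827.61 kg/h.
Recycle S13 = (1−0.236)×827.61 = 632.3 kg/h.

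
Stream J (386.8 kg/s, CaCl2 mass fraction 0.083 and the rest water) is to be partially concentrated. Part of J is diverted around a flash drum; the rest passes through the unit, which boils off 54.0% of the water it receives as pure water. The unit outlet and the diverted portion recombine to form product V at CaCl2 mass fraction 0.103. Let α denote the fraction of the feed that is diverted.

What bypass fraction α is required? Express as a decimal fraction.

All 386.8×0.083 = 32.104 kg/s of CaCl2 reaches V, so V = 32.104/0.103 = 311.69 kg/s and vapour = 75.107 kg/s.
The evaporator receives (1−α)·386.8 of feed at 0.917 water and removes 0.540 of that water:
0.540×0.917×(1−α)×386.8 = 75.107
(1−α) = 75.107/191.54 = 0.3921;  α = 0.6079.

0.608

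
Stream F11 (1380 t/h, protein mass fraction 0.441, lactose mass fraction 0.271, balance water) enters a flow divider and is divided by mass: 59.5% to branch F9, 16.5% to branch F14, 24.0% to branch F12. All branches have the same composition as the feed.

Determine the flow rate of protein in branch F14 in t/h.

100.4 t/h

Branch F14 total = 0.165×1380 = 227.7 t/h.
protein in F14 = 0.441×227.7 = 100.42 t/h.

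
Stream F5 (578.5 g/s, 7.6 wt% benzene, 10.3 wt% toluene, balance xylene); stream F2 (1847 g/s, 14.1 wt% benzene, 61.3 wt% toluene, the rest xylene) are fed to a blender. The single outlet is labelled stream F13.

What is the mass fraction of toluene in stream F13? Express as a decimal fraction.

0.4914

Total flow out = 578.5 + 1847 = 2425.5 g/s.
toluene in = 578.5×0.103 + 1847×0.613 = 1191.8 g/s.
toluene mass fraction in F13 = 1191.8/2425.5 = 0.4914.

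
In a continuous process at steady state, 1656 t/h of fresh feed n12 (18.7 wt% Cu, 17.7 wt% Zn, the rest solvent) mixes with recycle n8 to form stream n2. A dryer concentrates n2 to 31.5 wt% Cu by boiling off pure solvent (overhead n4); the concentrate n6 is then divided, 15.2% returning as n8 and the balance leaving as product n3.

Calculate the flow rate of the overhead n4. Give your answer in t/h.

Overall Cu balance (none leaves overhead): Cu in fresh feed = Cu in product, i.e. 1656×0.187 = (1−0.152)·n6·0.315.
n6 = 309.67/(0.315×0.848) = 1159.3 t/h.
Recycle n8 = 0.152×1159.3 = 176.21 t/h.
Combined feed n2 = 1656 + 176.21 = 1832.2 t/h.
Overhead n4 = n2 − n6 = 1832.2 − 1159.3 = 672.91 t/h.

672.9 t/h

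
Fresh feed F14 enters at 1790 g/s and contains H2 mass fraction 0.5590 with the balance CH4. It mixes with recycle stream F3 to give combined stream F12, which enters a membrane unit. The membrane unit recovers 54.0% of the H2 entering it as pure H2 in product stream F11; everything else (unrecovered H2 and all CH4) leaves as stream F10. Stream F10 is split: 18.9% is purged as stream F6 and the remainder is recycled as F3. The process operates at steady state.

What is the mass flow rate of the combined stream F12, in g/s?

CH4 enters only via F14 and leaves only via the purge: 1790×0.441 = 0.189×(CH4 in F10), and the membrane unit passes all CH4, so CH4 in F12 = CH4 in F10 = 4176.7 g/s.
H2 in F12: m_A = 1790×0.559 + (1−0.189)·(1−0.540)·m_A, so m_A = 1000.6/0.6269 = 1596 g/s.
F12 = 1596 + 4176.7 = 5772.7 g/s.

5773 g/s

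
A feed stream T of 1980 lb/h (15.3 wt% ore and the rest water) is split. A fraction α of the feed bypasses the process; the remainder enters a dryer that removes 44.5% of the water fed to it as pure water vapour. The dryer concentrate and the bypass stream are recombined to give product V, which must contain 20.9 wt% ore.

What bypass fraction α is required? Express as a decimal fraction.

0.289

All 1980×0.153 = 302.94 lb/h of ore reaches V, so V = 302.94/0.209 = 1449.5 lb/h and vapour = 530.53 lb/h.
The evaporator receives (1−α)·1980 of feed at 0.847 water and removes 0.445 of that water:
0.445×0.847×(1−α)×1980 = 530.53
(1−α) = 530.53/746.29 = 0.7109;  α = 0.2891.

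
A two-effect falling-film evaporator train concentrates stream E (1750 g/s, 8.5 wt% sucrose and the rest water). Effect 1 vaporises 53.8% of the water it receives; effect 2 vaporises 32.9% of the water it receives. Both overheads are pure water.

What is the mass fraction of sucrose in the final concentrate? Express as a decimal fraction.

water in feed = 1750×0.915 = 1601.2 g/s.
After stage 1: water left = (1−0.538)×1601.2 = 739.78; stream total = 888.53 g/s.
After stage 2: water left = (1−0.329)×739.78 = 496.39; final concentrate = 645.14 g/s.
sucrose fraction = 148.75/645.14 = 0.231.

0.231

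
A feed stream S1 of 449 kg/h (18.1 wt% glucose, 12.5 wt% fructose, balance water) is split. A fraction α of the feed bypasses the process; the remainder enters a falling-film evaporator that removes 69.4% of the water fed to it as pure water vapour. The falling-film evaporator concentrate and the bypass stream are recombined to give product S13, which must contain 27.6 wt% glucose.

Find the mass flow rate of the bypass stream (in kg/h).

All 449×0.181 = 81.269 kg/h of glucose reaches S13, so S13 = 81.269/0.276 = 294.45 kg/h and vapour = 154.55 kg/h.
The evaporator receives (1−α)·449 of feed at 0.694 water and removes 0.694 of that water:
0.694×0.694×(1−α)×449 = 154.55
(1−α) = 154.55/216.25 = 0.7147;  α = 0.2853.
Bypass flow = 0.2853×449 = 128.12 kg/h.

128.1 kg/h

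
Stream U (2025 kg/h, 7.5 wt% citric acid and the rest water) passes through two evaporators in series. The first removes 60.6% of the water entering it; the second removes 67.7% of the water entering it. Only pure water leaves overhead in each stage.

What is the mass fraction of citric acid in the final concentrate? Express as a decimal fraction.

0.389

water in feed = 2025×0.925 = 1873.1 kg/h.
After stage 1: water left = (1−0.606)×1873.1 = 738.01; stream total = 889.89 kg/h.
After stage 2: water left = (1−0.677)×738.01 = 238.38; final concentrate = 390.25 kg/h.
citric acid fraction = 151.88/390.25 = 0.389.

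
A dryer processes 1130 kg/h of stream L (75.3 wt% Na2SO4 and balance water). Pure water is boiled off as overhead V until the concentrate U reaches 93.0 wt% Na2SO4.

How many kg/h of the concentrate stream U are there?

914.9 kg/h

Na2SO4 is conserved: 1130×0.753 = 850.89 kg/h all reports to the concentrate.
Concentrate = 850.89/(target fraction) = 914.94 kg/h.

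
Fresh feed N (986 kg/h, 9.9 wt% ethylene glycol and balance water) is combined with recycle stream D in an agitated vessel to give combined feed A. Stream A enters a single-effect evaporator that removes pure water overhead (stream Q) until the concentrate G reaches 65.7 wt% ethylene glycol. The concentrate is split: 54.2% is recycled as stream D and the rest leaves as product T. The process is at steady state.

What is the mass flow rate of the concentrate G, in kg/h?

324.4 kg/h

Overall ethylene glycol balance (none leaves overhead): ethylene glycol in fresh feed = ethylene glycol in product, i.e. 986×0.099 = (1−0.542)·G·0.657.
G = 97.614/(0.657×0.458) = 324.4 kg/h.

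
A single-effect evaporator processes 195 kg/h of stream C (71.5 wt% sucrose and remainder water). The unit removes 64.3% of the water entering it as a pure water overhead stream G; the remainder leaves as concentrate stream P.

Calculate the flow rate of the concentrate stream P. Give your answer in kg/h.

water entering = 195×0.285 = 55.575 kg/h; overhead removed = 0.643×55.575 = 35.735 kg/h.
Concentrate = 195 − 35.735 = 159.27 kg/h.

159.3 kg/h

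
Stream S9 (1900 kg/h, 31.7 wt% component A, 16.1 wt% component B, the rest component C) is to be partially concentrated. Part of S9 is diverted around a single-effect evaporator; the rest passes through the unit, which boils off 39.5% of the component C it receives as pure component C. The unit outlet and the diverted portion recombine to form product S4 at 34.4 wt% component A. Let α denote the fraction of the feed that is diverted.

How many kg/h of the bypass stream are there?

1177 kg/h

All 1900×0.317 = 602.3 kg/h of component A reaches S4, so S4 = 602.3/0.344 = 1750.9 kg/h and vapour = 149.13 kg/h.
The evaporator receives (1−α)·1900 of feed at 0.522 component C and removes 0.395 of that component C:
0.395×0.522×(1−α)×1900 = 149.13
(1−α) = 149.13/391.76 = 0.3807;  α = 0.6193.
Bypass flow = 0.6193×1900 = 1176.7 kg/h.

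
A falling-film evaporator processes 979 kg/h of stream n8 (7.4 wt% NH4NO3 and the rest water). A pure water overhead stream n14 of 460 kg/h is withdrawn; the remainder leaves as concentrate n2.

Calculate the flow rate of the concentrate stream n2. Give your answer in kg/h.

Concentrate = 979 − 460 = 519 kg/h.

519 kg/h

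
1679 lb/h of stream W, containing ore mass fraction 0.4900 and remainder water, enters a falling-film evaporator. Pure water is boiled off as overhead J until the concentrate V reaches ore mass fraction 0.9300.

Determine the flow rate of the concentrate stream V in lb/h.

884.6 lb/h

ore is conserved: 1679×0.490 = 822.71 lb/h all reports to the concentrate.
Concentrate = 822.71/(target fraction) = 884.63 lb/h.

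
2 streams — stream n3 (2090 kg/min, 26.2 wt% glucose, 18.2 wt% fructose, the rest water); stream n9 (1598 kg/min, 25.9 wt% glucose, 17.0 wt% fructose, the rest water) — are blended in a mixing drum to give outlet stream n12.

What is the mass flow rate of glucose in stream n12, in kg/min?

glucose out = glucose in = 2090×0.262 + 1598×0.259 = 961.46 kg/min.

961.5 kg/min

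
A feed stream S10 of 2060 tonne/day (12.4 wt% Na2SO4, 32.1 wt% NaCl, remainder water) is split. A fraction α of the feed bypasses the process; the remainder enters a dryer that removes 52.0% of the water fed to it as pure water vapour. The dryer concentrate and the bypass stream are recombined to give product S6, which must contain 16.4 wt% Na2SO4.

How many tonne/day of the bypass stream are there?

All 2060×0.124 = 255.44 tonne/day of Na2SO4 reaches S6, so S6 = 255.44/0.164 = 1557.6 tonne/day and vapour = 502.44 tonne/day.
The evaporator receives (1−α)·2060 of feed at 0.555 water and removes 0.520 of that water:
0.520×0.555×(1−α)×2060 = 502.44
(1−α) = 502.44/594.52 = 0.8451;  α = 0.1549.
Bypass flow = 0.1549×2060 = 319.05 tonne/day.

319 tonne/day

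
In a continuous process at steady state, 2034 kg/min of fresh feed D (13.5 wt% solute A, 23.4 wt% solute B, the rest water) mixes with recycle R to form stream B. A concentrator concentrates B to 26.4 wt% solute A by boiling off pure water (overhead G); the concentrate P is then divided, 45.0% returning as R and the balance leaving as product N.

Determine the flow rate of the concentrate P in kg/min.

Overall solute A balance (none leaves overhead): solute A in fresh feed = solute A in product, i.e. 2034×0.135 = (1−0.450)·P·0.264.
P = 274.59/(0.264×0.550) = 1891.1 kg/min.

1891 kg/min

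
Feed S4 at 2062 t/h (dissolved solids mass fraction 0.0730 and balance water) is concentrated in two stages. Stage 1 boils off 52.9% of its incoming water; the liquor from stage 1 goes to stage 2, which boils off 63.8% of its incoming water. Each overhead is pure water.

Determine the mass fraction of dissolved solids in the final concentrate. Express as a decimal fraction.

water in feed = 2062×0.927 = 1911.5 t/h.
After stage 1: water left = (1−0.529)×1911.5 = 900.3; stream total = 1050.8 t/h.
After stage 2: water left = (1−0.638)×900.3 = 325.91; final concentrate = 476.44 t/h.
dissolved solids fraction = 150.53/476.44 = 0.3159.

0.3159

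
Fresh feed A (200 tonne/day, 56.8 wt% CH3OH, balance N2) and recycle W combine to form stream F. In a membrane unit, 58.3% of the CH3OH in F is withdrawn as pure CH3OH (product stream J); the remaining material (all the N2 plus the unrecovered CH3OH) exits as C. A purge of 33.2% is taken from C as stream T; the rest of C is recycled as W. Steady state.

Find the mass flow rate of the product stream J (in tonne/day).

91.8 tonne/day

CH3OH in F: m_A = 200×0.568 + (1−0.332)·(1−0.583)·m_A, so m_A = 113.6/0.7214 = 157.46 tonne/day.
Product J = 0.583×157.46 = 91.8 tonne/day.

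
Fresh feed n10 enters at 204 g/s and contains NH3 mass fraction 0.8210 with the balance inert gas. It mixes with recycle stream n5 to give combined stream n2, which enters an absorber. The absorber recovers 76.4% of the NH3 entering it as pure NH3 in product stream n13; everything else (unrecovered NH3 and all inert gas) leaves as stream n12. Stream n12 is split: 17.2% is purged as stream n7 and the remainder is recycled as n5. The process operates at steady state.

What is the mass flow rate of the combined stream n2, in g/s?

inert gas enters only via n10 and leaves only via the purge: 204×0.179 = 0.172×(inert gas in n12), and the absorber passes all inert gas, so inert gas in n2 = inert gas in n12 = 212.3 g/s.
NH3 in n2: m_A = 204×0.821 + (1−0.172)·(1−0.764)·m_A, so m_A = 167.48/0.8046 = 208.16 g/s.
n2 = 208.16 + 212.3 = 420.46 g/s.

420.5 g/s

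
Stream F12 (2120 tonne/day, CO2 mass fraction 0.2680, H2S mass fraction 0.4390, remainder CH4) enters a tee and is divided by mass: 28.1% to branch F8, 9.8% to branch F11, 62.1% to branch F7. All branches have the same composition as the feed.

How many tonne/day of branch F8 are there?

595.7 tonne/day

Branch F8 flow = 0.281×2120 = 595.72 tonne/day.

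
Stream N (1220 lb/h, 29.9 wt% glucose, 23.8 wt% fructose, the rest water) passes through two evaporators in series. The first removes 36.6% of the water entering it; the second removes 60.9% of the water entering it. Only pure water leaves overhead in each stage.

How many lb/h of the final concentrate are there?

795.2 lb/h

water in feed = 1220×0.463 = 564.86 lb/h.
After stage 1: water left = (1−0.366)×564.86 = 358.12; stream total = 1013.3 lb/h.
After stage 2: water left = (1−0.609)×358.12 = 140.03; final concentrate = 795.17 lb/h.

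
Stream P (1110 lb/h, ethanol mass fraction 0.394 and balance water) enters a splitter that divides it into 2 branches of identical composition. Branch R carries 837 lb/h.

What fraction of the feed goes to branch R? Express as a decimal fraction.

Fraction to R = 837/1110 = 0.7541.

0.754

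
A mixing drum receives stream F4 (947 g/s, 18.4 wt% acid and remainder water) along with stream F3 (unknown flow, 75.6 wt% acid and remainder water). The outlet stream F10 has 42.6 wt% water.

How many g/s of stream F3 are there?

2029 g/s

Let F3 be the unknown flow. Total out = 947 + F3.
water balance: 772.75 + 0.244·F3 = 0.426·(947 + F3)
(0.244 − 0.426)·F3 = 0.426×947 − 772.75 = -369.33
F3 = -369.33 / -0.182 = 2029.3 g/s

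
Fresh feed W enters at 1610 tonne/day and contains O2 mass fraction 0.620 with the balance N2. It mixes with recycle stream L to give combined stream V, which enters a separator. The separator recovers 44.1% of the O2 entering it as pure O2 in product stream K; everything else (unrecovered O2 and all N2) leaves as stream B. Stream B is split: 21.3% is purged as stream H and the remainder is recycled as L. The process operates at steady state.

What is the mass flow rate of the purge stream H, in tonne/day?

N2 enters only via W and leaves only via the purge: 1610×0.380 = 0.213×(N2 in B), and the separator passes all N2, so N2 in V = N2 in B = 2872.3 tonne/day.
O2 in V: m_A = 1610×0.620 + (1−0.213)·(1−0.441)·m_A, so m_A = 998.2/0.5601 = 1782.3 tonne/day.
B = (1−0.441)×1782.3 + 2872.3 = 3868.6 tonne/day.
Purge H = 0.213×3868.6 = 824.01 tonne/day.

824 tonne/day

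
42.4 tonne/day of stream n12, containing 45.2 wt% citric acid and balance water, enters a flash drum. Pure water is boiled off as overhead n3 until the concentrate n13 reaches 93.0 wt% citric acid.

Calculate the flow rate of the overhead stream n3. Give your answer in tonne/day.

21.79 tonne/day

citric acid is conserved: 42.4×0.452 = 19.165 tonne/day all reports to the concentrate.
Concentrate = 19.165/(target fraction) = 20.607 tonne/day.
Overhead = 42.4 − 20.607 = 21.793 tonne/day.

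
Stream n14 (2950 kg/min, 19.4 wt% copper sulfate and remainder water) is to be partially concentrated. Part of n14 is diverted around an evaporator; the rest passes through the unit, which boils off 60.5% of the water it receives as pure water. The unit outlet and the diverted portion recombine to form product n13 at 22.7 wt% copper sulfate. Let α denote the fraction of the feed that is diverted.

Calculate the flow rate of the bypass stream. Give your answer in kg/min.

2071 kg/min

All 2950×0.194 = 572.3 kg/min of copper sulfate reaches n13, so n13 = 572.3/0.227 = 2521.1 kg/min and vapour = 428.85 kg/min.
The evaporator receives (1−α)·2950 of feed at 0.806 water and removes 0.605 of that water:
0.605×0.806×(1−α)×2950 = 428.85
(1−α) = 428.85/1438.5 = 0.2981;  α = 0.7019.
Bypass flow = 0.7019×2950 = 2070.5 kg/min.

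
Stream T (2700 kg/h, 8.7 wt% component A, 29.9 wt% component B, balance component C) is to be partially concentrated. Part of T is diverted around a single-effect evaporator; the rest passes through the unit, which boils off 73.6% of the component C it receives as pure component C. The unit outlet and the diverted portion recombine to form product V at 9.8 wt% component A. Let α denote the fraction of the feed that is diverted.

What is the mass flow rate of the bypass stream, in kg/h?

2029 kg/h

All 2700×0.087 = 234.9 kg/h of component A reaches V, so V = 234.9/0.098 = 2396.9 kg/h and vapour = 303.06 kg/h.
The evaporator receives (1−α)·2700 of feed at 0.614 component C and removes 0.736 of that component C:
0.736×0.614×(1−α)×2700 = 303.06
(1−α) = 303.06/1220.1 = 0.2484;  α = 0.7516.
Bypass flow = 0.7516×2700 = 2029.4 kg/h.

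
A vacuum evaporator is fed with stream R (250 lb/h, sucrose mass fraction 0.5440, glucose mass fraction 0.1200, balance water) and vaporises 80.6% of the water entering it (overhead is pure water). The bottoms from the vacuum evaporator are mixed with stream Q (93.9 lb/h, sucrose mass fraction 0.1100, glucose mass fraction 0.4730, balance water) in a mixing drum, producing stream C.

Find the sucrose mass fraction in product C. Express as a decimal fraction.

Vapour removed = 0.806×0.336×250 = 67.704 lb/h; concentrate = 182.3 lb/h.
sucrose reaching the mixer = 136 (from concentrate) + 93.9×0.110 = 146.33 lb/h.
Product flow = 182.3 + 93.9 = 276.2 lb/h; sucrose fraction = 0.5298.

0.5298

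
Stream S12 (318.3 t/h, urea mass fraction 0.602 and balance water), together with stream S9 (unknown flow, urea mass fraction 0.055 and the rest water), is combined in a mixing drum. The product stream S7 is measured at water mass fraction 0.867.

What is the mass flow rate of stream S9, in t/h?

Let S9 be the unknown flow. Total out = 318.3 + S9.
water balance: 126.68 + 0.945·S9 = 0.867·(318.3 + S9)
(0.945 − 0.867)·S9 = 0.867×318.3 − 126.68 = 149.28
S9 = 149.28 / 0.078 = 1913.9 t/h

1914 t/h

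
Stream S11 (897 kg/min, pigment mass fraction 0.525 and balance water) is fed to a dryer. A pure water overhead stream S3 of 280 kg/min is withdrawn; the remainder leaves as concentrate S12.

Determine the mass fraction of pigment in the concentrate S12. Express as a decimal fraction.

pigment is not removed: 897×0.525 = 470.93 kg/min of pigment enters S12.
Concentrate = 897 − 280 = 617 kg/min.
Mass fraction = 470.93/617 = 0.763.

0.763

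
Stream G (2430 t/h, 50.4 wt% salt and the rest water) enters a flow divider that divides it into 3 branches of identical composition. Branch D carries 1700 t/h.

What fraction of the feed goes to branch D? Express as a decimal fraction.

Fraction to D = 1700/2430 = 0.6996.

0.700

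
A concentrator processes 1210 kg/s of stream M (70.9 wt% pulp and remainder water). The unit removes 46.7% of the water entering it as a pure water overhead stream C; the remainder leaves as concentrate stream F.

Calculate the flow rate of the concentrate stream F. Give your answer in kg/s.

water entering = 1210×0.291 = 352.11 kg/s; overhead removed = 0.467×352.11 = 164.44 kg/s.
Concentrate = 1210 − 164.44 = 1045.6 kg/s.

1046 kg/s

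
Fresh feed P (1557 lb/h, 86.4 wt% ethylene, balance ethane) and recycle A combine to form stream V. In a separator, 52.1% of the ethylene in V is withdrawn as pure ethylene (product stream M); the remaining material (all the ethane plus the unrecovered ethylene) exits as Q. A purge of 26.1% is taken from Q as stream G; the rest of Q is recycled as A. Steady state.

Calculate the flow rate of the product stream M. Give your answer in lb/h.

1085 lb/h

ethylene in V: m_A = 1557×0.864 + (1−0.261)·(1−0.521)·m_A, so m_A = 1345.2/0.6460 = 2082.4 lb/h.
Product M = 0.521×2082.4 = 1084.9 lb/h.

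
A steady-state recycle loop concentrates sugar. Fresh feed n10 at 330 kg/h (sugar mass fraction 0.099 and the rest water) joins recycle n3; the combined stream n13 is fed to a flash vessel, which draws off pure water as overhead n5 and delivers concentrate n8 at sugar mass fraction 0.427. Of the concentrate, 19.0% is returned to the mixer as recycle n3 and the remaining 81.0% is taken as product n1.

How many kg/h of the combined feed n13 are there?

347.9 kg/h

Overall sugar balance (none leaves overhead): sugar in fresh feed = sugar in product, i.e. 330×0.099 = (1−0.190)·n8·0.427.
n8 = 32.67/(0.427×0.810) = 94.457 kg/h.
Recycle n3 = 0.190×94.457 = 17.947 kg/h.
Combined feed n13 = 330 + 17.947 = 347.95 kg/h.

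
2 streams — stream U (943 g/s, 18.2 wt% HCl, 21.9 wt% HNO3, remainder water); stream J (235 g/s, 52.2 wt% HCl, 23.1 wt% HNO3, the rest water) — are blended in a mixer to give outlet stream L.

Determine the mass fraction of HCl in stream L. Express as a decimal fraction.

0.250

Total flow out = 943 + 235 = 1178 g/s.
HCl in = 943×0.182 + 235×0.522 = 294.3 g/s.
HCl mass fraction in L = 294.3/1178 = 0.250.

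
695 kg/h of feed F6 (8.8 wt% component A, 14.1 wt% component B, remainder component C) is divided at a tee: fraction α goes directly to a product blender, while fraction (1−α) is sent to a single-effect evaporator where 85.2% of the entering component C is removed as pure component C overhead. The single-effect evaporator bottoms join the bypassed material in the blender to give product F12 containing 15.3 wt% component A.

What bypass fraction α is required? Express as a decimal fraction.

All 695×0.088 = 61.16 kg/h of component A reaches F12, so F12 = 61.16/0.153 = 399.74 kg/h and vapour = 295.26 kg/h.
The evaporator receives (1−α)·695 of feed at 0.771 component C and removes 0.852 of that component C:
0.852×0.771×(1−α)×695 = 295.26
(1−α) = 295.26/456.54 = 0.6467;  α = 0.3533.

0.353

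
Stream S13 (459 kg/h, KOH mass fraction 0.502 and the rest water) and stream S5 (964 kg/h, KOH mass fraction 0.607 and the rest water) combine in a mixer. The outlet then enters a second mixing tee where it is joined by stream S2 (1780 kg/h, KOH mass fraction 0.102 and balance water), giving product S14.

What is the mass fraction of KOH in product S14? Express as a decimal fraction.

Overall, product flow = 3203 kg/h.
KOH in = 459×0.502 + 964×0.607 + 1780×0.102 = 997.13 kg/h.
KOH fraction in S14 = 0.311.

0.311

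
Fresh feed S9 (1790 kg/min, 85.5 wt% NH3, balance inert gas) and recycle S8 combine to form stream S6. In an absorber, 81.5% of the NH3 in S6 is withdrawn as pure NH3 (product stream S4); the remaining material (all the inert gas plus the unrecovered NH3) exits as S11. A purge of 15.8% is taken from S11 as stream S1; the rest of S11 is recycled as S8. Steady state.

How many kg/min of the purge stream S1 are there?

312.5 kg/min

inert gas enters only via S9 and leaves only via the purge: 1790×0.145 = 0.158×(inert gas in S11), and the absorber passes all inert gas, so inert gas in S6 = inert gas in S11 = 1642.7 kg/min.
NH3 in S6: m_A = 1790×0.855 + (1−0.158)·(1−0.815)·m_A, so m_A = 1530.5/0.8442 = 1812.8 kg/min.
S11 = (1−0.815)×1812.8 + 1642.7 = 1978.1 kg/min.
Purge S1 = 0.158×1978.1 = 312.54 kg/min.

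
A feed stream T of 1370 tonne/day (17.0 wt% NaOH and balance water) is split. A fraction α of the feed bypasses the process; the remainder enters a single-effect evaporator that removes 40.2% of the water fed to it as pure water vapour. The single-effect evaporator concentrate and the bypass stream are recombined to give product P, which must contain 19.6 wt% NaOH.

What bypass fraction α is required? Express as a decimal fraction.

All 1370×0.170 = 232.9 tonne/day of NaOH reaches P, so P = 232.9/0.196 = 1188.3 tonne/day and vapour = 181.73 tonne/day.
The evaporator receives (1−α)·1370 of feed at 0.830 water and removes 0.402 of that water:
0.402×0.830×(1−α)×1370 = 181.73
(1−α) = 181.73/457.11 = 0.3976;  α = 0.6024.

0.602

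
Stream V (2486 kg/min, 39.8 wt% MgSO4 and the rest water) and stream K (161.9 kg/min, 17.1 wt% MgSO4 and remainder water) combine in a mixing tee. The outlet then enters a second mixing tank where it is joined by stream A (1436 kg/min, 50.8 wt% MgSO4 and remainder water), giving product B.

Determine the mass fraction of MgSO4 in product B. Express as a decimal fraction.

0.428

Overall, product flow = 4083.9 kg/min.
MgSO4 in = 2486×0.398 + 161.9×0.171 + 1436×0.508 = 1746.6 kg/min.
MgSO4 fraction in B = 0.428.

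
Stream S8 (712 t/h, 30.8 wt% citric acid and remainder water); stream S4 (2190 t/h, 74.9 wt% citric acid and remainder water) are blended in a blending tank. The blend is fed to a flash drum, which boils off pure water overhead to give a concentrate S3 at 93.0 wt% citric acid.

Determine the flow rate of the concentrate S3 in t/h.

citric acid entering = 712×0.308 + 2190×0.749 = 1859.6 t/h.
All citric acid reports to S3, so S3 = 1859.6/0.930 = 1999.6 t/h.

2000 t/h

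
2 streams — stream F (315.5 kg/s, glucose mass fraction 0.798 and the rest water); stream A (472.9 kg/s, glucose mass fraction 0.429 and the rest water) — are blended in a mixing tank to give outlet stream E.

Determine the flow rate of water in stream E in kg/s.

333.8 kg/s

water out = water in = 315.5×0.202 + 472.9×0.571 = 333.76 kg/s.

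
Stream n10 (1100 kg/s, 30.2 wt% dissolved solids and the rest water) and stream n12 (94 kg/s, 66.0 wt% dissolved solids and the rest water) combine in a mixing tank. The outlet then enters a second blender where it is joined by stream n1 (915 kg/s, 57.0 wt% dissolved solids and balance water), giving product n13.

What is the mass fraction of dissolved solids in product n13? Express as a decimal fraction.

Overall, product flow = 2109 kg/s.
dissolved solids in = 1100×0.302 + 94×0.660 + 915×0.570 = 915.79 kg/s.
dissolved solids fraction in n13 = 0.4342.

0.4342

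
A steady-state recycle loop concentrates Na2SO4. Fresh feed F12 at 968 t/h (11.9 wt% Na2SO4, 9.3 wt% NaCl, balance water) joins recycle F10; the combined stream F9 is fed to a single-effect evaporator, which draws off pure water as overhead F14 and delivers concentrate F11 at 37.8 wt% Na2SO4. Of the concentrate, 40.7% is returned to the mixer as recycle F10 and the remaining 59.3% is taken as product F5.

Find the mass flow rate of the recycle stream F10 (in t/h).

209.2 t/h

Overall Na2SO4 balance (none leaves overhead): Na2SO4 in fresh feed = Na2SO4 in product, i.e. 968×0.119 = (1−0.407)·F11·0.378.
F11 = 115.19/(0.378×0.593) = 513.9 t/h.
Recycle F10 = 0.407×513.9 = 209.16 t/h.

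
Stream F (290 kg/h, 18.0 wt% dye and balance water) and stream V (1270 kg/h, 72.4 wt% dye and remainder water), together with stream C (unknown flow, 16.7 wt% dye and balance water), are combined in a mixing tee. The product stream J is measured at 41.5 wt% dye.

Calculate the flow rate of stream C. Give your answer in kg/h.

1308 kg/h

Let C be the unknown flow. Total out = 1560 + C.
dye balance: 971.68 + 0.167·C = 0.415·(1560 + C)
(0.167 − 0.415)·C = 0.415×1560 − 971.68 = -324.28
C = -324.28 / -0.248 = 1307.6 kg/h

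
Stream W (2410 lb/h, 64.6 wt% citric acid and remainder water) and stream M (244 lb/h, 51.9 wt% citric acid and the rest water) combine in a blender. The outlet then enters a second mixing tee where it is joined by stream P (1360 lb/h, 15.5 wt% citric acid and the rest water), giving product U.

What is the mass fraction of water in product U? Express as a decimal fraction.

0.528

Overall, product flow = 4014 lb/h.
water in = 2410×0.354 + 244×0.481 + 1360×0.845 = 2119.7 lb/h.
water fraction in U = 0.528.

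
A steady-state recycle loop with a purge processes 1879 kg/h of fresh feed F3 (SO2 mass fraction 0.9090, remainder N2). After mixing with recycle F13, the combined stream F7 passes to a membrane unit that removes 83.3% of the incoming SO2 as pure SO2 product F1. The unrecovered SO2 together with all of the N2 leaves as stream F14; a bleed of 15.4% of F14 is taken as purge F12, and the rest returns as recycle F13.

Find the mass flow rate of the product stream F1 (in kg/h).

SO2 in F7: m_A = 1879×0.909 + (1−0.154)·(1−0.833)·m_A, so m_A = 1708/0.8587 = 1989 kg/h.
Product F1 = 0.833×1989 = 1656.9 kg/h.

1657 kg/h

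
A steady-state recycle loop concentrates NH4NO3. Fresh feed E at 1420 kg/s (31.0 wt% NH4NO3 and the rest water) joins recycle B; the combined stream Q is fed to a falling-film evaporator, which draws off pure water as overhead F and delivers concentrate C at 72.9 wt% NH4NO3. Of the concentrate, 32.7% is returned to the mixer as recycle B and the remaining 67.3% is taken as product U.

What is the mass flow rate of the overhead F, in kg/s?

Overall NH4NO3 balance (none leaves overhead): NH4NO3 in fresh feed = NH4NO3 in product, i.e. 1420×0.310 = (1−0.327)·C·0.729.
C = 440.2/(0.729×0.673) = 897.24 kg/s.
Recycle B = 0.327×897.24 = 293.4 kg/s.
Combined feed Q = 1420 + 293.4 = 1713.4 kg/s.
Overhead F = Q − C = 1713.4 − 897.24 = 816.16 kg/s.

816.2 kg/s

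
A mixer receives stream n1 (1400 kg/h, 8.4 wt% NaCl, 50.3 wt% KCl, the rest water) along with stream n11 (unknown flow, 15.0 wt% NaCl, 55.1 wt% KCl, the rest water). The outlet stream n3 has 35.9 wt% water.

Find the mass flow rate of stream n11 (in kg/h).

Let n11 be the unknown flow. Total out = 1400 + n11.
water balance: 578.2 + 0.299·n11 = 0.359·(1400 + n11)
(0.299 − 0.359)·n11 = 0.359×1400 − 578.2 = -75.6
n11 = -75.6 / -0.060 = 1260 kg/h

1260 kg/h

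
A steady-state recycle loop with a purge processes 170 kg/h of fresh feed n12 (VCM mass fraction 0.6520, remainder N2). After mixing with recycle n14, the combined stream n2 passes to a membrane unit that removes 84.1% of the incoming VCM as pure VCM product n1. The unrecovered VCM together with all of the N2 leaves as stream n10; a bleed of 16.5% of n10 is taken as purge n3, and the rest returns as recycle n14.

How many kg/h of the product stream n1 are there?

107.5 kg/h

VCM in n2: m_A = 170×0.652 + (1−0.165)·(1−0.841)·m_A, so m_A = 110.84/0.8672 = 127.81 kg/h.
Product n1 = 0.841×127.81 = 107.49 kg/h.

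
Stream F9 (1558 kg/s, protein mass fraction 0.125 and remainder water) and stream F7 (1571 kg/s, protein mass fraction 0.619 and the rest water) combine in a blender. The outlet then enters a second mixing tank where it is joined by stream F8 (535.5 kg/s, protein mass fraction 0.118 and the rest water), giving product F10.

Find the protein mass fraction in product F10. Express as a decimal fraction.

0.336

Overall, product flow = 3664.5 kg/s.
protein in = 1558×0.125 + 1571×0.619 + 535.5×0.118 = 1230.4 kg/s.
protein fraction in F10 = 0.336.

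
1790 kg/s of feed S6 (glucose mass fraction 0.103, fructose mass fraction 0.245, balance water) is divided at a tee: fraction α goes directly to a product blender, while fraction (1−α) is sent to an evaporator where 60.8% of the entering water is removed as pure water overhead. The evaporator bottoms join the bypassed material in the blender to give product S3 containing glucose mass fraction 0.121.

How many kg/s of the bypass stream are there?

All 1790×0.103 = 184.37 kg/s of glucose reaches S3, so S3 = 184.37/0.121 = 1523.7 kg/s and vapour = 266.28 kg/s.
The evaporator receives (1−α)·1790 of feed at 0.652 water and removes 0.608 of that water:
0.608×0.652×(1−α)×1790 = 266.28
(1−α) = 266.28/709.58 = 0.3753;  α = 0.6247.
Bypass flow = 0.6247×1790 = 1118.3 kg/s.

1118 kg/s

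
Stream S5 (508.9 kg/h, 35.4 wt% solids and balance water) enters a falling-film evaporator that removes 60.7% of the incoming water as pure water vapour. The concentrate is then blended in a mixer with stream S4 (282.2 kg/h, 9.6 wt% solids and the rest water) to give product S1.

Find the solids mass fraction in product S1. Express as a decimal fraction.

0.3503

Vapour removed = 0.607×0.646×508.9 = 199.55 kg/h; concentrate = 309.35 kg/h.
solids reaching the mixer = 180.15 (from concentrate) + 282.2×0.096 = 207.24 kg/h.
Product flow = 309.35 + 282.2 = 591.55 kg/h; solids fraction = 0.3503.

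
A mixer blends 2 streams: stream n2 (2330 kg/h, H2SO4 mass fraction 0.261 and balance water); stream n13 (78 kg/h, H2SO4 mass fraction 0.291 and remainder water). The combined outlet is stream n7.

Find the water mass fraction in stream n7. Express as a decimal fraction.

0.738

Total flow out = 2330 + 78 = 2408 kg/h.
water in = 2330×0.739 + 78×0.709 = 1777.2 kg/h.
water mass fraction in n7 = 1777.2/2408 = 0.738.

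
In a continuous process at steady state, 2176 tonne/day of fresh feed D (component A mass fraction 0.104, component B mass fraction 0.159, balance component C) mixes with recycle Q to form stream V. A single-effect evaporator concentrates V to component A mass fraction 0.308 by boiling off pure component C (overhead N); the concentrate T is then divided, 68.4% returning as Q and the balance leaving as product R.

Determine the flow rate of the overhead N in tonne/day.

Overall component A balance (none leaves overhead): component A in fresh feed = component A in product, i.e. 2176×0.104 = (1−0.684)·T·0.308.
T = 226.3/(0.308×0.316) = 2325.2 tonne/day.
Recycle Q = 0.684×2325.2 = 1590.4 tonne/day.
Combined feed V = 2176 + 1590.4 = 3766.4 tonne/day.
Overhead N = V − T = 3766.4 − 2325.2 = 1441.2 tonne/day.

1441 tonne/day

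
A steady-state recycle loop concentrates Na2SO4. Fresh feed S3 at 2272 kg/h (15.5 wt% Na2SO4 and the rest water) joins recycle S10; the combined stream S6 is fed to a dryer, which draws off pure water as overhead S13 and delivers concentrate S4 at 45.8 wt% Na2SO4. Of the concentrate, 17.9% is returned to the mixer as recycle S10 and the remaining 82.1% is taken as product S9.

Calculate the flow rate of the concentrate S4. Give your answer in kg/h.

936.6 kg/h

Overall Na2SO4 balance (none leaves overhead): Na2SO4 in fresh feed = Na2SO4 in product, i.e. 2272×0.155 = (1−0.179)·S4·0.458.
S4 = 352.16/(0.458×0.821) = 936.55 kg/h.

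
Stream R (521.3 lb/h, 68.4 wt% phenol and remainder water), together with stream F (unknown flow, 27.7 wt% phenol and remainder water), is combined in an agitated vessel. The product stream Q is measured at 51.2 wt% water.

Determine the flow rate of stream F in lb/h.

Let F be the unknown flow. Total out = 521.3 + F.
water balance: 164.73 + 0.723·F = 0.512·(521.3 + F)
(0.723 − 0.512)·F = 0.512×521.3 − 164.73 = 102.17
F = 102.17 / 0.211 = 484.24 lb/h

484.2 lb/h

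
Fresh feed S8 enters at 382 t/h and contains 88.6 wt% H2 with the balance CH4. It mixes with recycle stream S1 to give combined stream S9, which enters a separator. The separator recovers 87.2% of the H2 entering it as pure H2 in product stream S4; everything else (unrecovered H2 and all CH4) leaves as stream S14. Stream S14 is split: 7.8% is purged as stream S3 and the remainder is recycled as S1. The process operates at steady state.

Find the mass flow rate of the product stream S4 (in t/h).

334.6 t/h

H2 in S9: m_A = 382×0.886 + (1−0.078)·(1−0.872)·m_A, so m_A = 338.45/0.8820 = 383.74 t/h.
Product S4 = 0.872×383.74 = 334.62 t/h.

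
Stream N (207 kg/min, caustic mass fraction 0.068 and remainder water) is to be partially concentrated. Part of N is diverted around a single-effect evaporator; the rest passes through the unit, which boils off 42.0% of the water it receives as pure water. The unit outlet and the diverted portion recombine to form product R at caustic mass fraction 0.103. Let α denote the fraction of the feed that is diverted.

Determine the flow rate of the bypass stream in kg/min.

All 207×0.068 = 14.076 kg/min of caustic reaches R, so R = 14.076/0.103 = 136.66 kg/min and vapour = 70.34 kg/min.
The evaporator receives (1−α)·207 of feed at 0.932 water and removes 0.420 of that water:
0.420×0.932×(1−α)×207 = 70.34
(1−α) = 70.34/81.028 = 0.8681;  α = 0.1319.
Bypass flow = 0.1319×207 = 27.305 kg/min.

27.31 kg/min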